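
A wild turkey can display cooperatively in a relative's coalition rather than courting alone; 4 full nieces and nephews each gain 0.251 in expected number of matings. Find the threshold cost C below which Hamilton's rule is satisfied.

0.251

r to a full niece or nephew = 1/4 (full aunt/uncle↔niece/nephew: two paths of length 3 through the shared grandparent pair: r = 2·(1/2)^3 = 1/4).
Hamilton's rule: n·r·B > C, so the trait is favored while C < n·r·B = 4·0.25·0.251 = 0.251.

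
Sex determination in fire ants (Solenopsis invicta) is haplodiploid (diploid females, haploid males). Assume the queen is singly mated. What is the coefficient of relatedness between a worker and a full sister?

0.75

Haplodiploid full sisters inherit their father's entire haploid genome identically (contributing 1/2) and on average half of their mother's contribution (1/2 · 1/2 = 1/4); r = 1/2 + 1/4 = 3/4.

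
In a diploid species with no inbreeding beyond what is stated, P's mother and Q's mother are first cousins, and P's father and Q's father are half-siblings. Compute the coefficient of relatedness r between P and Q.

0.09375

Independent pedigree routes through distinct common ancestors add.
P and Q are related in two ways: second cousins through their mothers (r = 1/32) and half first cousins through their fathers (r = 1/16).
r = 1/32 + 1/16 = 3/32 = 0.09375.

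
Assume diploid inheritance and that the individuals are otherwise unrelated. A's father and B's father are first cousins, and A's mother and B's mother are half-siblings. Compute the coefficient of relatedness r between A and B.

Wright's path rule: contributions from independent ancestry routes add.
A and B are related in two ways: second cousins through their fathers (r = 1/32) and half first cousins through their mothers (r = 1/16).
r = 1/32 + 1/16 = 0.09375.

0.09375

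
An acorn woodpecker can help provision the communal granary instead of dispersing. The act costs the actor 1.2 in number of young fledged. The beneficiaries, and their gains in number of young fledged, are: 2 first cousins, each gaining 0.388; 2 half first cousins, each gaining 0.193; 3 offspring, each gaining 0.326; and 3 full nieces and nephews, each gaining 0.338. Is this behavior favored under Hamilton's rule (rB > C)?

Hamilton's rule: the trait is favored when the sum of r·B over every recipient exceeds the actor's cost C.
r to a first cousin = 0.125 (first cousins share one grandparent pair — two paths of length 4: r = 2·(1/2)^4 = 1/8).
r to a half first cousin = 1/16 (half first cousins share one grandparent — one path of length 4: r = (1/2)^4 = 1/16).
r to an offspring = 1/2 (one parent–offspring link: r = (1/2)^1 = 1/2).
r to a full niece or nephew = 1/4 (full aunt/uncle↔niece/nephew: two paths of length 3 through the shared grandparent pair: r = 2·(1/2)^3 = 1/4).
Summing one r·B term per recipient: 2·0.125·0.388 + 2·0.0625·0.193 + 3·0.5·0.326 + 3·0.25·0.338 = 0.863625.
0.863625 < 1.2: the indirect benefit is less than the cost.

No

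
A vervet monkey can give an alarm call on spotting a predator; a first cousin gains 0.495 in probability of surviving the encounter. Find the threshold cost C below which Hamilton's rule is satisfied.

0.061875

r to a first cousin = 0.125 (first cousins share one grandparent pair — two paths of length 4: r = 2·(1/2)^4 = 1/8).
Hamilton's rule: n·r·B > C, so the trait is favored while C < n·r·B = 1·0.125·0.495 = 0.061875.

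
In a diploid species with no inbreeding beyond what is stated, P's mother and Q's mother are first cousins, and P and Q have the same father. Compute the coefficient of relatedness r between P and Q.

Relatedness sums over independent paths through distinct common ancestors.
P and Q are related in two ways: second cousins through their mothers (r = 1/32) and half-sibs through their shared father (r = 1/4).
r = 1/32 + 1/4 = 9/32 = 0.28125.

0.28125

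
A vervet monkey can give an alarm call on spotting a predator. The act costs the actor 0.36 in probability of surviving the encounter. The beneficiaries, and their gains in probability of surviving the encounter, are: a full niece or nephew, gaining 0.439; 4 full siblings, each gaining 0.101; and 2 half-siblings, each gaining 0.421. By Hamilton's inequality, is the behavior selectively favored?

Yes

Hamilton's rule: the trait is favored when the sum of r·B over every recipient exceeds the actor's cost C.
r to a full niece or nephew = 0.25 (full aunt/uncle↔niece/nephew: two paths of length 3 through the shared grandparent pair: r = 2·(1/2)^3 = 1/4).
r to a full sibling = 1/2 (full sibs share both parents — two paths of length 2: r = 2·(1/2)^2 = 1/2).
r to a half-sibling = 0.25 (half-sibs share one parent — one path of length 2: r = (1/2)^2 = 1/4).
Summing one r·B term per recipient: 1·0.25·0.439 + 4·0.5·0.101 + 2·0.25·0.421 = 0.52225.
0.52225 > 0.36: the indirect benefit exceeds the cost.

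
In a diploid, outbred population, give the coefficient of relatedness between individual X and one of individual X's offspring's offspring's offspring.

Each parent–offspring link contributes a factor of 1/2, and independent paths through distinct common ancestors add.
Three parent–offspring links: r = (1/2)^3 = 1/8.

0.125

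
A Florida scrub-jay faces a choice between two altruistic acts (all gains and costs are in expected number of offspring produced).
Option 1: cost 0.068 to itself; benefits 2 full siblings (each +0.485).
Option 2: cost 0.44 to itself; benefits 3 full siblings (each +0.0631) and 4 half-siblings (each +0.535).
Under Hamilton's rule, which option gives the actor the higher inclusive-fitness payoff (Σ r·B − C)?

Option 1

Option 1: r to a full sibling = 0.5.
Option 1: Σ r·B − C = (2·0.5·0.485) − 0.068 = 0.417.
Option 2: r to a full sibling = 0.5.
Option 2: r to a half-sibling = 0.25.
Option 2: Σ r·B − C = (3·0.5·0.0631 + 4·0.25·0.535) − 0.44 = 0.18965.
Option 1 has the higher net inclusive-fitness payoff.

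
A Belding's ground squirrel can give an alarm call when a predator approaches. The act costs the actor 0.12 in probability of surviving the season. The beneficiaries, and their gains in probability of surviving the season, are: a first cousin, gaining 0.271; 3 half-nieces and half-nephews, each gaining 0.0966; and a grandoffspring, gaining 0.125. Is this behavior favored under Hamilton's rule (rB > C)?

Hamilton's rule: the trait is favored when the sum of r·B over every recipient exceeds the actor's cost C.
r to a first cousin = 1/8 (first cousins share one grandparent pair — two paths of length 4: r = 2·(1/2)^4 = 1/8).
r to a half-niece or half-nephew = 0.125 (half-aunt/uncle↔niece/nephew: one path of length 3: r = (1/2)^3 = 1/8).
r to a grandoffspring = 1/4 (two parent–offspring links: r = (1/2)^2 = 1/4).
Summing one r·B term per recipient: 1·0.125·0.271 + 3·0.125·0.0966 + 1·0.25·0.125 = 0.10135.
0.10135 < 0.12: the indirect benefit is less than the cost.

No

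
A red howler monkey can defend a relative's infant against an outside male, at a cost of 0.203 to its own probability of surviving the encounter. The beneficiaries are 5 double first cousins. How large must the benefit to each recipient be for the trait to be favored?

0.1624

r to a double first cousin = 0.25 (double first cousins share both grandparent pairs — four paths of length 4: r = 4·(1/2)^4 = 1/4).
Hamilton's rule with n recipients of equal r: n·r·B > C, so B > C/(n·r) = 0.203/(5·0.25) = 0.1624.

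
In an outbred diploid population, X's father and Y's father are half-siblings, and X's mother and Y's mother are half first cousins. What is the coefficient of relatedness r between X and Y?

0.078125

Relatedness sums over independent paths through distinct common ancestors.
X and Y are related in two ways: half first cousins through their fathers (r = 1/16) and half second cousins through their mothers (r = 1/64).
r = 1/16 + 1/64 = 5/64 = 0.078125.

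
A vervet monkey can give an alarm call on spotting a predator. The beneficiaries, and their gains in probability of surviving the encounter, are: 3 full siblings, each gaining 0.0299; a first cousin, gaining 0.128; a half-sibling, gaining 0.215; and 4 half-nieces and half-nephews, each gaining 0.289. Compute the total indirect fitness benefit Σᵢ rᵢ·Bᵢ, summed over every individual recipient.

0.2591

r to a full sibling = 0.5 (full sibs share both parents — two paths of length 2: r = 2·(1/2)^2 = 1/2).
r to a first cousin = 1/8 (first cousins share one grandparent pair — two paths of length 4: r = 2·(1/2)^4 = 1/8).
r to a half-sibling = 1/4 (half-sibs share one parent — one path of length 2: r = (1/2)^2 = 1/4).
r to a half-niece or half-nephew = 0.125 (half-aunt/uncle↔niece/nephew: one path of length 3: r = (1/2)^3 = 1/8).
Summing one r·B term per recipient: 3·0.5·0.0299 + 1·0.125·0.128 + 1·0.25·0.215 + 4·0.125·0.289 = 0.2591.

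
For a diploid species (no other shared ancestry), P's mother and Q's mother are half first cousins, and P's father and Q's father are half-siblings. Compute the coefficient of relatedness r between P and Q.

Wright's path rule: contributions from independent ancestry routes add.
P and Q are related in two ways: half second cousins through their mothers (r = 1/64) and half first cousins through their fathers (r = 1/16).
r = 1/64 + 1/16 = 5/64 = 0.078125.

0.078125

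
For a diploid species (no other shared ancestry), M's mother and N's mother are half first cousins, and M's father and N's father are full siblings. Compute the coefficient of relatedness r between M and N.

0.140625

Relatedness sums over independent paths through distinct common ancestors.
M and N are related in two ways: half second cousins through their mothers (r = 1/64) and first cousins through their fathers (r = 1/8).
r = 1/64 + 1/8 = 9/64 = 0.140625.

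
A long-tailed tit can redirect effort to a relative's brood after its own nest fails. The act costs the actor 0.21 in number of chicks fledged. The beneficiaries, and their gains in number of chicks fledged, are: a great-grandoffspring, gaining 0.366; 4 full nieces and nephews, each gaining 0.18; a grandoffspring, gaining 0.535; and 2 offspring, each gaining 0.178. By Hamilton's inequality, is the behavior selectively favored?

Hamilton's rule: the trait is favored when the sum of r·B over every recipient exceeds the actor's cost C.
r to a great-grandoffspring = 0.125 (three parent–offspring links: r = (1/2)^3 = 1/8).
r to a full niece or nephew = 0.25 (full aunt/uncle↔niece/nephew: two paths of length 3 through the shared grandparent pair: r = 2·(1/2)^3 = 1/4).
r to a grandoffspring = 0.25 (two parent–offspring links: r = (1/2)^2 = 1/4).
r to an offspring = 1/2 (one parent–offspring link: r = (1/2)^1 = 1/2).
Summing one r·B term per recipient: 1·0.125·0.366 + 4·0.25·0.18 + 1·0.25·0.535 + 2·0.5·0.178 = 0.5375.
0.5375 > 0.21: the indirect benefit exceeds the cost.

Yes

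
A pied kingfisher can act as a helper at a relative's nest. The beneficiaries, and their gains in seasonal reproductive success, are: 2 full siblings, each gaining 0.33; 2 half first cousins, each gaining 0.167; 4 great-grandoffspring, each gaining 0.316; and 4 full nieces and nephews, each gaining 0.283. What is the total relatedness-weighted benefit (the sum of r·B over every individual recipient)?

r to a full sibling = 1/2 (full sibs share both parents — two paths of length 2: r = 2·(1/2)^2 = 1/2).
r to a half first cousin = 1/16 (half first cousins share one grandparent — one path of length 4: r = (1/2)^4 = 1/16).
r to a great-grandoffspring = 1/8 (three parent–offspring links: r = (1/2)^3 = 1/8).
r to a full niece or nephew = 0.25 (full aunt/uncle↔niece/nephew: two paths of length 3 through the shared grandparent pair: r = 2·(1/2)^3 = 1/4).
Summing one r·B term per recipient: 2·0.5·0.33 + 2·0.0625·0.167 + 4·0.125·0.316 + 4·0.25·0.283 = 0.791875.

0.791875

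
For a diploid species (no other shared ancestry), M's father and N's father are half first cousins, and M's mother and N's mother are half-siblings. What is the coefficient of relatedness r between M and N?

Independent pedigree routes through distinct common ancestors add.
M and N are related in two ways: half second cousins through their fathers (r = 1/64) and half first cousins through their mothers (r = 1/16).
r = 1/64 + 1/16 = 5/64 = 0.078125.

0.078125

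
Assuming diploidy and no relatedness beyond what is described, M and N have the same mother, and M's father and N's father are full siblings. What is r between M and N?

0.375

Wright's path rule: contributions from independent ancestry routes add.
M and N are related in two ways: half-sibs through their shared mother (r = 1/4) and first cousins through their fathers (r = 1/8).
r = 1/4 + 1/8 = 0.375.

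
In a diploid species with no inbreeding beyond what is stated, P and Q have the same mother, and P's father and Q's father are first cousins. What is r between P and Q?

0.28125

Independent pedigree routes through distinct common ancestors add.
P and Q are related in two ways: half-sibs through their shared mother (r = 1/4) and second cousins through their fathers (r = 1/32).
r = 1/4 + 1/32 = 0.28125.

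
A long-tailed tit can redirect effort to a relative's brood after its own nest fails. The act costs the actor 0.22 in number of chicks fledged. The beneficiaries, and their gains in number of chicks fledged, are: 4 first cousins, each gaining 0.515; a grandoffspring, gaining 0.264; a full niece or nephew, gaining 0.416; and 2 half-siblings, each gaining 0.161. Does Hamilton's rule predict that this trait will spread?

Hamilton's rule: the trait is favored when the sum of r·B over every recipient exceeds the actor's cost C.
r to a first cousin = 0.125 (first cousins share one grandparent pair — two paths of length 4: r = 2·(1/2)^4 = 1/8).
r to a grandoffspring = 0.25 (two parent–offspring links: r = (1/2)^2 = 1/4).
r to a full niece or nephew = 0.25 (full aunt/uncle↔niece/nephew: two paths of length 3 through the shared grandparent pair: r = 2·(1/2)^3 = 1/4).
r to a half-sibling = 0.25 (half-sibs share one parent — one path of length 2: r = (1/2)^2 = 1/4).
Summing one r·B term per recipient: 4·0.125·0.515 + 1·0.25·0.264 + 1·0.25·0.416 + 2·0.25·0.161 = 0.508.
0.508 > 0.22: the indirect benefit exceeds the cost.

Yes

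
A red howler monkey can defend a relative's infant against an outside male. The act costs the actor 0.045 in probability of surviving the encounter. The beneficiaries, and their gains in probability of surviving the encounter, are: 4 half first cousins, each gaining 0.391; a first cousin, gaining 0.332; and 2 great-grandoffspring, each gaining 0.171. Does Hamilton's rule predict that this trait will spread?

Hamilton's rule: the trait is favored when the sum of r·B over every recipient exceeds the actor's cost C.
r to a half first cousin = 1/16 (half first cousins share one grandparent — one path of length 4: r = (1/2)^4 = 1/16).
r to a first cousin = 1/8 (first cousins share one grandparent pair — two paths of length 4: r = 2·(1/2)^4 = 1/8).
r to a great-grandoffspring = 0.125 (three parent–offspring links: r = (1/2)^3 = 1/8).
Summing one r·B term per recipient: 4·0.0625·0.391 + 1·0.125·0.332 + 2·0.125·0.171 = 0.182.
0.182 > 0.045: the indirect benefit exceeds the cost.

Yes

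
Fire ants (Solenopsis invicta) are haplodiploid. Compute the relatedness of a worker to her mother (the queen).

0.5

One meiotic link between diploid queen and diploid daughter: r = 1/2.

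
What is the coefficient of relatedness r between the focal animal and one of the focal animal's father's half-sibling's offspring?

0.0625

Each parent–offspring link contributes a factor of 1/2, and independent paths through distinct common ancestors add.
Half first cousins share one grandparent — one path of length 4: r = (1/2)^4 = 1/16.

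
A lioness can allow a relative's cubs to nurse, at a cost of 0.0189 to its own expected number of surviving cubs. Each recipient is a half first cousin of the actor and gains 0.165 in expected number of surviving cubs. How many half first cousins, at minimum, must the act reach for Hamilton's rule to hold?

r to a half first cousin = 1/16 (half first cousins share one grandparent — one path of length 4: r = (1/2)^4 = 1/16).
Hamilton's rule: n·r·B > C  ⇒  n > C/(r·B) = 0.0189/(0.0625·0.165) = 1.833.
The smallest integer exceeding 1.833 is 2.

2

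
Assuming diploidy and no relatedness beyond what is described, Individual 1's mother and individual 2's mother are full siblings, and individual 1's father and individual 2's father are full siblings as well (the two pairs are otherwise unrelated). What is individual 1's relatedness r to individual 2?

0.25

With two independent routes of shared ancestry, r is the sum of the two contributions.
Individual 1 and individual 2 are related in two ways: first cousins through their mothers (r = 1/8) and first cousins through their fathers (r = 1/8) — i.e. double first cousins.
r = 1/8 + 1/8 = 1/4 = 0.25.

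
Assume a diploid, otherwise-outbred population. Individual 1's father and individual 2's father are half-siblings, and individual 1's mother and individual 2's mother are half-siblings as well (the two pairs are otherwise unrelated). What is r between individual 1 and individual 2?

With two independent routes of shared ancestry, r is the sum of the two contributions.
Individual 1 and individual 2 are related in two ways: half first cousins through their fathers (r = 1/16) and half first cousins through their mothers (r = 1/16).
r = 1/16 + 1/16 = 0.125.

0.125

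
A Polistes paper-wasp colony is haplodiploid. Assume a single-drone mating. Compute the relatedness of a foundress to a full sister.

0.75

Haplodiploid full sisters inherit their father's entire haploid genome identically (contributing 1/2) and on average half of their mother's contribution (1/2 · 1/2 = 1/4); r = 1/2 + 1/4 = 3/4.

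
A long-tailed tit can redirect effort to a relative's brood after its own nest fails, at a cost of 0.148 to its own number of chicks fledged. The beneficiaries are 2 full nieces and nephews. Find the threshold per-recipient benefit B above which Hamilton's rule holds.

0.296

r to a full niece or nephew = 1/4 (full aunt/uncle↔niece/nephew: two paths of length 3 through the shared grandparent pair: r = 2·(1/2)^3 = 1/4).
Hamilton's rule with n recipients of equal r: n·r·B > C, so B > C/(n·r) = 0.148/(2·0.25) = 0.296.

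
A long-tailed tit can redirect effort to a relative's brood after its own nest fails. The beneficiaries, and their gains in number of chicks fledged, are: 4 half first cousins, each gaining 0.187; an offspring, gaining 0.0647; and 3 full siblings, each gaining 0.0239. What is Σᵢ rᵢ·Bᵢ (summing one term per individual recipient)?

0.11495

r to a half first cousin = 0.0625 (half first cousins share one grandparent — one path of length 4: r = (1/2)^4 = 1/16).
r to an offspring = 0.5 (one parent–offspring link: r = (1/2)^1 = 1/2).
r to a full sibling = 0.5 (full sibs share both parents — two paths of length 2: r = 2·(1/2)^2 = 1/2).
Summing one r·B term per recipient: 4·0.0625·0.187 + 1·0.5·0.0647 + 3·0.5·0.0239 = 0.11495.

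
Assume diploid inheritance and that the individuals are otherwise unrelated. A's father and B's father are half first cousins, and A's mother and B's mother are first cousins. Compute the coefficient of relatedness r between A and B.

0.046875

Independent pedigree routes through distinct common ancestors add.
A and B are related in two ways: half second cousins through their fathers (r = 1/64) and second cousins through their mothers (r = 1/32).
r = 1/64 + 1/32 = 3/64 = 0.046875.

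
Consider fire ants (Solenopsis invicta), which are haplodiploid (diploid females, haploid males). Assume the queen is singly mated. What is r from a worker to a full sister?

Haplodiploid full sisters inherit their father's entire haploid genome identically (contributing 1/2) and on average half of their mother's contribution (1/2 · 1/2 = 1/4); r = 1/2 + 1/4 = 3/4.

0.75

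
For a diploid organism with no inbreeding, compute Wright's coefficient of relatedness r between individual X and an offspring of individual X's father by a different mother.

Each parent–offspring link contributes a factor of 1/2, and independent paths through distinct common ancestors add.
Half-sibs share one parent — one path of length 2: r = (1/2)^2 = 1/4.

0.25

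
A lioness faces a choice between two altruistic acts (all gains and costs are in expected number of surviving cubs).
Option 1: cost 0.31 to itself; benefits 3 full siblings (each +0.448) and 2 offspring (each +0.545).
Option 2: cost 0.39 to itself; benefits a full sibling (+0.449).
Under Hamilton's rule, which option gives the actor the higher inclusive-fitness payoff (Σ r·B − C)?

Option 1: r to a full sibling = 0.5.
Option 1: r to an offspring = 0.5.
Option 1: Σ r·B − C = (3·0.5·0.448 + 2·0.5·0.545) − 0.31 = 0.907.
Option 2: r to a full sibling = 0.5.
Option 2: Σ r·B − C = (1·0.5·0.449) − 0.39 = -0.1655.
Option 1 has the higher net inclusive-fitness payoff.

Option 1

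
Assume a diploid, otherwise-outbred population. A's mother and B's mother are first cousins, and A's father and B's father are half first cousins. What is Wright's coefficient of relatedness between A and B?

Independent pedigree routes through distinct common ancestors add.
A and B are related in two ways: second cousins through their mothers (r = 1/32) and half second cousins through their fathers (r = 1/64).
r = 1/32 + 1/64 = 3/64 = 0.046875.

0.046875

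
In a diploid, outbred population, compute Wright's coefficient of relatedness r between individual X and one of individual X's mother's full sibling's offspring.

0.125

Each parent–offspring link contributes a factor of 1/2, and independent paths through distinct common ancestors add.
First cousins share one grandparent pair — two paths of length 4: r = 2·(1/2)^4 = 1/8.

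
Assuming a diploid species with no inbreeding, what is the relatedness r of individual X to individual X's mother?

Each parent–offspring link contributes a factor of 1/2, and independent paths through distinct common ancestors add.
One parent–offspring link: r = (1/2)^1 = 1/2.

0.5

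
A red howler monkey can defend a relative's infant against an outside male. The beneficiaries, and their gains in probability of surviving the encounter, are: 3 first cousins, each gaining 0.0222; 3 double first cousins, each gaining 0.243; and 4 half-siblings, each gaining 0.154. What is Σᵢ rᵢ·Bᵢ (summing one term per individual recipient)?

r to a first cousin = 0.125 (first cousins share one grandparent pair — two paths of length 4: r = 2·(1/2)^4 = 1/8).
r to a double first cousin = 0.25 (double first cousins share both grandparent pairs — four paths of length 4: r = 4·(1/2)^4 = 1/4).
r to a half-sibling = 0.25 (half-sibs share one parent — one path of length 2: r = (1/2)^2 = 1/4).
Summing one r·B term per recipient: 3·0.125·0.0222 + 3·0.25·0.243 + 4·0.25·0.154 = 0.344575.

0.344575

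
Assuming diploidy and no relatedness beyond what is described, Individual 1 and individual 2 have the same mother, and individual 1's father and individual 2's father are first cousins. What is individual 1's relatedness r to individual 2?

0.28125

With two independent routes of shared ancestry, r is the sum of the two contributions.
Individual 1 and individual 2 are related in two ways: half-sibs through their shared mother (r = 1/4) and second cousins through their fathers (r = 1/32).
r = 1/4 + 1/32 = 9/32 = 0.28125.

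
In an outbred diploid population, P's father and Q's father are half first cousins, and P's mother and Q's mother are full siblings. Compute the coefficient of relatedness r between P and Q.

0.140625

With two independent routes of shared ancestry, r is the sum of the two contributions.
P and Q are related in two ways: half second cousins through their fathers (r = 1/64) and first cousins through their mothers (r = 1/8).
r = 1/64 + 1/8 = 9/64 = 0.140625.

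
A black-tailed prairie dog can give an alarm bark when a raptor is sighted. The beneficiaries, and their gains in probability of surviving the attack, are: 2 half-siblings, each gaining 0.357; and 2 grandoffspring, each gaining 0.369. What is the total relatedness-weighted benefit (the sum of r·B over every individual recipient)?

0.363

r to a half-sibling = 0.25 (half-sibs share one parent — one path of length 2: r = (1/2)^2 = 1/4).
r to a grandoffspring = 0.25 (two parent–offspring links: r = (1/2)^2 = 1/4).
Summing one r·B term per recipient: 2·0.25·0.357 + 2·0.25·0.369 = 0.363.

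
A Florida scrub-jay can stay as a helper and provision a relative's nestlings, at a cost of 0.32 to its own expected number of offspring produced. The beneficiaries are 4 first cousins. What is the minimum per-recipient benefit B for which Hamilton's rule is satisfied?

0.64

r to a first cousin = 0.125 (first cousins share one grandparent pair — two paths of length 4: r = 2·(1/2)^4 = 1/8).
Hamilton's rule with n recipients of equal r: n·r·B > C, so B > C/(n·r) = 0.32/(4·0.125) = 0.64.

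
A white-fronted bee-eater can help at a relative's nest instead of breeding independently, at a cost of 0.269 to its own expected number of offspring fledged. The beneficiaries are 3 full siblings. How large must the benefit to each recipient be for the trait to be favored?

0.1793

r to a full sibling = 0.5 (full sibs share both parents — two paths of length 2: r = 2·(1/2)^2 = 1/2).
Hamilton's rule with n recipients of equal r: n·r·B > C, so B > C/(n·r) = 0.269/(3·0.5) = 0.1793.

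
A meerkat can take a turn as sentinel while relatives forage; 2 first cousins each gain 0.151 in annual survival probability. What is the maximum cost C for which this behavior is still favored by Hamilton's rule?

r to a first cousin = 0.125 (first cousins share one grandparent pair — two paths of length 4: r = 2·(1/2)^4 = 1/8).
Hamilton's rule: n·r·B > C, so the trait is favored while C < n·r·B = 2·0.125·0.151 = 0.03775.

0.03775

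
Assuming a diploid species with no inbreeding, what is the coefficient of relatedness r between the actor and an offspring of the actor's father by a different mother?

0.25

Each parent–offspring link contributes a factor of 1/2, and independent paths through distinct common ancestors add.
Half-sibs share one parent — one path of length 2: r = (1/2)^2 = 1/4.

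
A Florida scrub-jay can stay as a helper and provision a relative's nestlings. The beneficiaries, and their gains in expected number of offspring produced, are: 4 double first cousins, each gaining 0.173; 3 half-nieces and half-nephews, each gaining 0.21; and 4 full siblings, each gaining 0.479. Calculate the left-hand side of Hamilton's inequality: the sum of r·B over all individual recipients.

1.20975

r to a double first cousin = 0.25 (double first cousins share both grandparent pairs — four paths of length 4: r = 4·(1/2)^4 = 1/4).
r to a half-niece or half-nephew = 1/8 (half-aunt/uncle↔niece/nephew: one path of length 3: r = (1/2)^3 = 1/8).
r to a full sibling = 1/2 (full sibs share both parents — two paths of length 2: r = 2·(1/2)^2 = 1/2).
Summing one r·B term per recipient: 4·0.25·0.173 + 3·0.125·0.21 + 4·0.5·0.479 = 1.20975.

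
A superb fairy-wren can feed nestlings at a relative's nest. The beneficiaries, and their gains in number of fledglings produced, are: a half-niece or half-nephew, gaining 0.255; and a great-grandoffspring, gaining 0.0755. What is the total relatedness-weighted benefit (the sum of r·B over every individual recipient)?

0.0413125

r to a half-niece or half-nephew = 1/8 (half-aunt/uncle↔niece/nephew: one path of length 3: r = (1/2)^3 = 1/8).
r to a great-grandoffspring = 0.125 (three parent–offspring links: r = (1/2)^3 = 1/8).
Summing one r·B term per recipient: 1·0.125·0.255 + 1·0.125·0.0755 = 0.0413125.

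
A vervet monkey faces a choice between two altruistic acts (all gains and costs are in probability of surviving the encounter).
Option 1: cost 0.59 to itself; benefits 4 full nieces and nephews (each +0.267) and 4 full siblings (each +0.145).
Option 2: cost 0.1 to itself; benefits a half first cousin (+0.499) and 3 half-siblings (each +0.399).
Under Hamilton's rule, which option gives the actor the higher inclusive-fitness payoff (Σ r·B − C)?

Option 2

Option 1: r to a full niece or nephew = 0.25.
Option 1: r to a full sibling = 0.5.
Option 1: Σ r·B − C = (4·0.25·0.267 + 4·0.5·0.145) − 0.59 = -0.033.
Option 2: r to a half first cousin = 0.0625.
Option 2: r to a half-sibling = 0.25.
Option 2: Σ r·B − C = (1·0.0625·0.499 + 3·0.25·0.399) − 0.1 = 0.2304375.
Option 2 has the higher net inclusive-fitness payoff.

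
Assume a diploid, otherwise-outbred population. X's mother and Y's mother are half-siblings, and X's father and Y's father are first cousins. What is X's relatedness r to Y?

0.09375

Independent pedigree routes through distinct common ancestors add.
X and Y are related in two ways: half first cousins through their mothers (r = 1/16) and second cousins through their fathers (r = 1/32).
r = 1/16 + 1/32 = 3/32 = 0.09375.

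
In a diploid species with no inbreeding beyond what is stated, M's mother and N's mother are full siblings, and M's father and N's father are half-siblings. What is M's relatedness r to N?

0.1875

Wright's path rule: contributions from independent ancestry routes add.
M and N are related in two ways: first cousins through their mothers (r = 1/8) and half first cousins through their fathers (r = 1/16).
r = 1/8 + 1/16 = 0.1875.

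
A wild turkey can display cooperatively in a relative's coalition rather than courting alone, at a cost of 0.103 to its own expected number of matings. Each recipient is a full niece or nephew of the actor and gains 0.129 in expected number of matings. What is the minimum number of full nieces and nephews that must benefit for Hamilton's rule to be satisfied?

r to a full niece or nephew = 0.25 (full aunt/uncle↔niece/nephew: two paths of length 3 through the shared grandparent pair: r = 2·(1/2)^3 = 1/4).
Hamilton's rule: n·r·B > C  ⇒  n > C/(r·B) = 0.103/(0.25·0.129) = 3.194.
The smallest integer exceeding 3.194 is 4.

4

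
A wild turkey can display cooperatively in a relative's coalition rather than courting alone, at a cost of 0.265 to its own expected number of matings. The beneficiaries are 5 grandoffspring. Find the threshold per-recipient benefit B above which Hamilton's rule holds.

r to a grandoffspring = 0.25 (two parent–offspring links: r = (1/2)^2 = 1/4).
Hamilton's rule with n recipients of equal r: n·r·B > C, so B > C/(n·r) = 0.265/(5·0.25) = 0.212.

0.212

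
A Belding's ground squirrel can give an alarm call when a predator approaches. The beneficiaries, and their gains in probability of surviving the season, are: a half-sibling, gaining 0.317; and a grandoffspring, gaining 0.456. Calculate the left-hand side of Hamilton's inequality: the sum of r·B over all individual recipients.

r to a half-sibling = 0.25 (half-sibs share one parent — one path of length 2: r = (1/2)^2 = 1/4).
r to a grandoffspring = 1/4 (two parent–offspring links: r = (1/2)^2 = 1/4).
Summing one r·B term per recipient: 1·0.25·0.317 + 1·0.25·0.456 = 0.19325.

0.19325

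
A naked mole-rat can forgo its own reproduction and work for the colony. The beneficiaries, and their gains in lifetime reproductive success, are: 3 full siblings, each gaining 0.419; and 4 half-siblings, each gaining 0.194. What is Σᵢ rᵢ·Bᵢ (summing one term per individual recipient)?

0.8225

r to a full sibling = 0.5 (full sibs share both parents — two paths of length 2: r = 2·(1/2)^2 = 1/2).
r to a half-sibling = 1/4 (half-sibs share one parent — one path of length 2: r = (1/2)^2 = 1/4).
Summing one r·B term per recipient: 3·0.5·0.419 + 4·0.25·0.194 = 0.8225.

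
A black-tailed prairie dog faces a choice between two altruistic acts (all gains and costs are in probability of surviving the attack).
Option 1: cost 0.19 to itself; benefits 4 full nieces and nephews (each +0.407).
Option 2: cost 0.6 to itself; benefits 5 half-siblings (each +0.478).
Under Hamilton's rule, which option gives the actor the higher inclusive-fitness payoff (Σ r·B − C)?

Option 1

Option 1: r to a full niece or nephew = 0.25.
Option 1: Σ r·B − C = (4·0.25·0.407) − 0.19 = 0.217.
Option 2: r to a half-sibling = 0.25.
Option 2: Σ r·B − C = (5·0.25·0.478) − 0.6 = -0.0025.
Option 1 has the higher net inclusive-fitness payoff.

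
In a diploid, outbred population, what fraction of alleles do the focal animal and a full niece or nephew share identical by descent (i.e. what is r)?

Each parent–offspring link contributes a factor of 1/2, and independent paths through distinct common ancestors add.
Full aunt/uncle↔niece/nephew: two paths of length 3 through the shared grandparent pair: r = 2·(1/2)^3 = 1/4.

0.25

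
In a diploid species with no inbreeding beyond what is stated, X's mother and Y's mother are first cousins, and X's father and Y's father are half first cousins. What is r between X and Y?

Relatedness sums over independent paths through distinct common ancestors.
X and Y are related in two ways: second cousins through their mothers (r = 1/32) and half second cousins through their fathers (r = 1/64).
r = 1/32 + 1/64 = 3/64 = 0.046875.

0.046875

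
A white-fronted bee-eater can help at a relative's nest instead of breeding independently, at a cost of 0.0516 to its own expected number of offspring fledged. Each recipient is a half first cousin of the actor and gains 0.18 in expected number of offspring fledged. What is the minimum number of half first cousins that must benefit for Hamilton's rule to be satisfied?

r to a half first cousin = 0.0625 (half first cousins share one grandparent — one path of length 4: r = (1/2)^4 = 1/16).
Hamilton's rule: n·r·B > C  ⇒  n > C/(r·B) = 0.0516/(0.0625·0.18) = 4.587.
The smallest integer exceeding 4.587 is 5.

5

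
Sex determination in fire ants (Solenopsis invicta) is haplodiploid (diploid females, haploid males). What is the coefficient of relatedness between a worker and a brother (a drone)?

Her haploid brother carries none of their father's genes and a random half of their mother's genome; that half matches the maternal half of her own genome with probability 1/2: r = 1/2 · 1/2 = 1/4.

0.25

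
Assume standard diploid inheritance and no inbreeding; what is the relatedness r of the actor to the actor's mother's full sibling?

0.25

Each parent–offspring link contributes a factor of 1/2, and independent paths through distinct common ancestors add.
Full aunt/uncle↔niece/nephew: two paths of length 3 through the shared grandparent pair: r = 2·(1/2)^3 = 1/4.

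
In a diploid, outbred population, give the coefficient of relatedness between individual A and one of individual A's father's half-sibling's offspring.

Each parent–offspring link contributes a factor of 1/2, and independent paths through distinct common ancestors add.
Half first cousins share one grandparent — one path of length 4: r = (1/2)^4 = 1/16.

0.0625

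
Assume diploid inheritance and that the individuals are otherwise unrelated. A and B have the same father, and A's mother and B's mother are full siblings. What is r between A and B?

0.375

With two independent routes of shared ancestry, r is the sum of the two contributions.
A and B are related in two ways: half-sibs through their shared father (r = 1/4) and first cousins through their mothers (r = 1/8).
r = 1/4 + 1/8 = 3/8 = 0.375.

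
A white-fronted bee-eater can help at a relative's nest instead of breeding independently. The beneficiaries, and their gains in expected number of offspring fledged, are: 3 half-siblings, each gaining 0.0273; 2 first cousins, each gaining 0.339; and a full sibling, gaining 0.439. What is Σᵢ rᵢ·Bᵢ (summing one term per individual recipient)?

0.324725

r to a half-sibling = 1/4 (half-sibs share one parent — one path of length 2: r = (1/2)^2 = 1/4).
r to a first cousin = 1/8 (first cousins share one grandparent pair — two paths of length 4: r = 2·(1/2)^4 = 1/8).
r to a full sibling = 1/2 (full sibs share both parents — two paths of length 2: r = 2·(1/2)^2 = 1/2).
Summing one r·B term per recipient: 3·0.25·0.0273 + 2·0.125·0.339 + 1·0.5·0.439 = 0.324725.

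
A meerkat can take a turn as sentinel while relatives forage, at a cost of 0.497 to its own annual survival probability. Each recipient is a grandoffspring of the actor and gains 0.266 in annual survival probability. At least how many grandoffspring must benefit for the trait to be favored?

8

r to a grandoffspring = 1/4 (two parent–offspring links: r = (1/2)^2 = 1/4).
Hamilton's rule: n·r·B > C  ⇒  n > C/(r·B) = 0.497/(0.25·0.266) = 7.474.
The smallest integer exceeding 7.474 is 8.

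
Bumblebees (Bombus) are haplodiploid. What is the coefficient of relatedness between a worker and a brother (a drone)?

Her haploid brother carries none of their father's genes and a random half of their mother's genome; that half matches the maternal half of her own genome with probability 1/2: r = 1/2 · 1/2 = 1/4.

0.25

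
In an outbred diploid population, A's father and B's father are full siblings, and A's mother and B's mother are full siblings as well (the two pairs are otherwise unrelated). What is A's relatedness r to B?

Relatedness sums over independent paths through distinct common ancestors.
A and B are related in two ways: first cousins through their fathers (r = 1/8) and first cousins through their mothers (r = 1/8) — i.e. double first cousins.
r = 1/8 + 1/8 = 0.25.

0.25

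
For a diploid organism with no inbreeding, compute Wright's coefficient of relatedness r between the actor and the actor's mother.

0.5

Each parent–offspring link contributes a factor of 1/2, and independent paths through distinct common ancestors add.
One parent–offspring link: r = (1/2)^1 = 1/2.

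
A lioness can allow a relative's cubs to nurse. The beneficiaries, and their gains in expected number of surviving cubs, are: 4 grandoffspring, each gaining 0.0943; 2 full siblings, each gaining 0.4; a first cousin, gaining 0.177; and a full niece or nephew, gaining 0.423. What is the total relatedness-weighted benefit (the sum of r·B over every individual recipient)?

0.622175

r to a grandoffspring = 0.25 (two parent–offspring links: r = (1/2)^2 = 1/4).
r to a full sibling = 0.5 (full sibs share both parents — two paths of length 2: r = 2·(1/2)^2 = 1/2).
r to a first cousin = 1/8 (first cousins share one grandparent pair — two paths of length 4: r = 2·(1/2)^4 = 1/8).
r to a full niece or nephew = 1/4 (full aunt/uncle↔niece/nephew: two paths of length 3 through the shared grandparent pair: r = 2·(1/2)^3 = 1/4).
Summing one r·B term per recipient: 4·0.25·0.0943 + 2·0.5·0.4 + 1·0.125·0.177 + 1·0.25·0.423 = 0.622175.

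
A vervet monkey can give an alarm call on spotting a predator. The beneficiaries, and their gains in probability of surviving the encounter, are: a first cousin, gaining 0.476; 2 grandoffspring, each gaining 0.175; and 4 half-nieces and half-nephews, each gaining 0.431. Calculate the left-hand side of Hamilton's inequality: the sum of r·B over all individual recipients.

r to a first cousin = 1/8 (first cousins share one grandparent pair — two paths of length 4: r = 2·(1/2)^4 = 1/8).
r to a grandoffspring = 0.25 (two parent–offspring links: r = (1/2)^2 = 1/4).
r to a half-niece or half-nephew = 0.125 (half-aunt/uncle↔niece/nephew: one path of length 3: r = (1/2)^3 = 1/8).
Summing one r·B term per recipient: 1·0.125·0.476 + 2·0.25·0.175 + 4·0.125·0.431 = 0.3625.

0.3625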